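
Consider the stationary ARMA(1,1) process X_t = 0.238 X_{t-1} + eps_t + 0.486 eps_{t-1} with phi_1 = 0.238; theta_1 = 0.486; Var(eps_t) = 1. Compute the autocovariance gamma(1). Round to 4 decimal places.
\gamma(1) = 0.8562

Multiply the model equation by X_{t-k} and take expectations. With theta_0 = psi_0 = 1 and psi_j the MA(infinity) weights, this gives
  gamma(k) - sum_i phi_i gamma(k-i) = c_k,
  c_k = sigma^2 * sum_{j=k..q} theta_j psi_{j-k}   (c_k = 0 for k > q),
using gamma(-m) = gamma(m).
psi-weights needed (psi_j = theta_j + sum_i phi_i psi_{j-i}):
  psi_1 = theta_1 + phi_1 = 0.486 + (0.238) = 0.724
Right-hand sides:
  c_0 = sigma^2 (1 + theta_1 psi_1) = 1 * (1 + (0.486)(0.724)) = 1 * 1.351864 = 1.351864
  c_1 = sigma^2 theta_1 = 1 * (0.486) = 0.486
  c_2 = 0
Equations for k = 0 and k = 1 (AR order 1):
  gamma(0) = phi_1 gamma(1) + c_0
  gamma(1) = phi_1 gamma(0) + c_1
Substituting the second into the first: gamma(0) (1 - phi_1^2) = c_0 + phi_1 c_1, so
  gamma(0) = (c_0 + phi_1 c_1) / (1 - phi_1^2) = (1.351864 + (0.238)(0.486)) / (1 - (0.238)^2) = 1.467532 / 0.943356 = 1.55565.
  gamma(1) = phi_1 gamma(0) + c_1 = (0.238)(1.55565) + (0.486) = 0.856245.
Therefore gamma(1) = 0.8562 (to 4 decimal places).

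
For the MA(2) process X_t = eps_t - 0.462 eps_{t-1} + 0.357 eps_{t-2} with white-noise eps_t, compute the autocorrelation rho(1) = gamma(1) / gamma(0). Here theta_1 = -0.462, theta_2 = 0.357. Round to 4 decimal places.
\rho(1) = -0.4675

For an MA(q) process with theta_0 = 1, the autocovariance is
  gamma(k) = sigma^2 * sum_{i=0..q-k} theta_i * theta_{i+k},
and rho(k) = gamma(k) / gamma(0). Sigma^2 cancels.
  numerator   = (1)*(-0.462) + (-0.462)*(0.357) = -0.626934.
  denominator = (1)^2 + (-0.462)^2 + (0.357)^2 = 1.340893.
  rho(1) = -0.626934 / 1.340893 = -0.4675.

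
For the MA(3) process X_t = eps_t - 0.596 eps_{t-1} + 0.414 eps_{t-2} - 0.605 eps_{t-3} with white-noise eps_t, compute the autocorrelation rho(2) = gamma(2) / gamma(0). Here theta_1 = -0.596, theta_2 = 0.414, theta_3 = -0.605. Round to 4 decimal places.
\rho(2) = 0.4093

For an MA(q) process with theta_0 = 1, the autocovariance is
  gamma(k) = sigma^2 * sum_{i=0..q-k} theta_i * theta_{i+k},
and rho(k) = gamma(k) / gamma(0). Sigma^2 cancels.
  numerator   = (1)*(0.414) + (-0.596)*(-0.605) = 0.77458.
  denominator = (1)^2 + (-0.596)^2 + (0.414)^2 + (-0.605)^2 = 1.892637.
  rho(2) = 0.77458 / 1.892637 = 0.4093.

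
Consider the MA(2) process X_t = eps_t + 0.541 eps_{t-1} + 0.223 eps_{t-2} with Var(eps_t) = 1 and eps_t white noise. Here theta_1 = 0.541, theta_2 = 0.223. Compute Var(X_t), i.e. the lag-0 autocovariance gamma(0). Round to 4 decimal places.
\gamma(0) = 1.3424

For an MA(q) process X_t = eps_t + sum_i theta_i eps_{t-i} with
Var(eps_t) = sigma^2, the variance is
  gamma(0) = sigma^2 * (1 + sum_i theta_i^2).
  sum_i theta_i^2 = (0.541)^2 + (0.223)^2 = 0.292681 + 0.049729 = 0.34241.
  gamma(0) = 1 * (1 + 0.34241) = 1 * 1.34241 = 1.34241, which rounds to 1.3424.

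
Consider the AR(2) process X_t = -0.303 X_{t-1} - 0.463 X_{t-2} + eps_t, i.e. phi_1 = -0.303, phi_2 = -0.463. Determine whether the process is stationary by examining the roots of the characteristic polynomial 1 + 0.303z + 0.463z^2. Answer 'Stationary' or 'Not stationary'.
\text{Stationary}

The AR(p) characteristic polynomial is P(z) = 1 + 0.303z + 0.463z^2.
Stationarity requires all roots to lie outside the unit circle, i.e. |z| > 1 for every root.
Set 1 + (0.303) z + (0.463) z^2 = 0, i.e. a z^2 + b z + c = 0 with a = 0.463, b = 0.303, c = 1.
Discriminant D = b^2 - 4ac = (0.303)^2 - 4*(0.463)*1 = 0.091809 - (1.852) = -1.760191.
D < 0, so the roots are the complex-conjugate pair z = (-b +/- i sqrt(-D)) / (2a) = -0.3272 +/- 1.4327i.
For a conjugate pair |z|^2 = z * conj(z) = (product of roots) = c/a = 1/(0.463) = 2.159827, so |z| = sqrt(2.159827) = 1.4696 for both roots.
Moduli of all roots: 1.4696, 1.4696.
All moduli strictly greater than 1? Yes.
Verdict: Stationary.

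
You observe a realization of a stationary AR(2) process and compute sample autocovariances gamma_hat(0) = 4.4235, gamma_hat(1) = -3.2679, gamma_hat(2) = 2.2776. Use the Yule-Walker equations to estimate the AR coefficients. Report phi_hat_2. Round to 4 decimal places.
\hat\phi_{2} = -0.0680

The Yule-Walker equations for an AR(p) process read, in matrix form,
  Gamma_p phi = r_p,   with   (Gamma_p)_{ij} = gamma(|i - j|),
                       (r_p)_i = gamma(i),   i,j = 1..p.
Substitute the sample gammas (Toeplitz matrix and right-hand side of size 2):
  Gamma_p = [[4.4235, -3.2679], [-3.2679, 4.4235]]
  r_p     = [-3.2679, 2.2776]
Written out:
  4.4235 phi_1 - 3.2679 phi_2 = -3.2679
  -3.2679 phi_1 + 4.4235 phi_2 = 2.2776
Solve by Cramer's rule:
  det = gamma(0)^2 - gamma(1)^2 = (4.4235)^2 - (-3.2679)^2 = 19.56735225 - 10.67917041 = 8.88818184
  phi_hat_1 = [gamma(1) gamma(0) - gamma(1) gamma(2)] / det = [(-3.2679)(4.4235) - (-3.2679)(2.2776)] / 8.88818184 = -7.01258661 / 8.88818184 = -0.789
  phi_hat_2 = [gamma(0) gamma(2) - gamma(1)^2] / det = [(4.4235)(2.2776) - (-3.2679)^2] / 8.88818184 = -0.60420681 / 8.88818184 = -0.068
So phi_hat = [-0.7890, -0.0680].
Therefore phi_hat_2 = -0.0680.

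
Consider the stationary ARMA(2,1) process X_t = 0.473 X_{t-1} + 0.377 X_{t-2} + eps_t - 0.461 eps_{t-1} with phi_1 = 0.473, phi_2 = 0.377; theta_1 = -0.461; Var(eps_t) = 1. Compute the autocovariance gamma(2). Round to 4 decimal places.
\gamma(2) = 0.6882

Multiply the model equation by X_{t-k} and take expectations. With theta_0 = psi_0 = 1 and psi_j the MA(infinity) weights, this gives
  gamma(k) - sum_i phi_i gamma(k-i) = c_k,
  c_k = sigma^2 * sum_{j=k..q} theta_j psi_{j-k}   (c_k = 0 for k > q),
using gamma(-m) = gamma(m).
psi-weights needed (psi_j = theta_j + sum_i phi_i psi_{j-i}):
  psi_1 = theta_1 + phi_1 = -0.461 + (0.473) = 0.012
Right-hand sides:
  c_0 = sigma^2 (1 + theta_1 psi_1) = 1 * (1 + (-0.461)(0.012)) = 1 * 0.994468 = 0.994468
  c_1 = sigma^2 theta_1 = 1 * (-0.461) = -0.461
  c_2 = 0
Equations for k = 0, 1, 2 (AR order 2, c_2 = 0):
  (E0) gamma(0) = phi_1 gamma(1) + phi_2 gamma(2) + c_0
  (E1) gamma(1) = phi_1 gamma(0) + phi_2 gamma(1) + c_1
  (E2) gamma(2) = phi_1 gamma(1) + phi_2 gamma(0)
From (E1): gamma(1) = A gamma(0) + B with
  A = phi_1 / (1 - phi_2) = 0.473 / 0.623 = 0.75923,   B = c_1 / (1 - phi_2) = -0.461 / 0.623 = -0.739968.
Insert (E2) into (E0): gamma(0) (1 - phi_2^2) = phi_1 (1 + phi_2) gamma(1) + c_0.
  phi_1 (1 + phi_2) = (0.473)(1.377) = 0.651321,   1 - phi_2^2 = 0.857871.
Replace gamma(1) by A gamma(0) + B and collect gamma(0):
  gamma(0) [0.857871 - (0.651321)(0.75923)] = (0.651321)(-0.739968) + 0.994468
  gamma(0) * 0.363369 = 0.512511
  gamma(0) = 0.512511 / 0.363369 = 1.410444.
  gamma(1) = A gamma(0) + B = (0.75923)(1.410444) + (-0.739968) = 0.330883.
  gamma(2) = phi_1 gamma(1) + phi_2 gamma(0) = (0.473)(0.330883) + (0.377)(1.410444) = 0.688245.
Therefore gamma(2) = 0.6882 (to 4 decimal places).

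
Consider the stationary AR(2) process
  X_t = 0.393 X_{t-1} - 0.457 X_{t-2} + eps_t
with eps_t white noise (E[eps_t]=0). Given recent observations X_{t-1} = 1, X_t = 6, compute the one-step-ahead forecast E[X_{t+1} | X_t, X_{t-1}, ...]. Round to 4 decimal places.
E[X_{t+1} \mid \mathcal F_t] = 1.9010

For an AR(p) model X_t = c + sum_i phi_i X_{t-i} + eps_t, the
one-step-ahead conditional mean is
  E[X_{t+1} | X_t, ...] = c + sum_i phi_i X_{t+1-i}.
Substitute known values:
  E[X_{t+1} | ...] = (0.393) * (6) + (-0.457) * (1)
                   = 1.9010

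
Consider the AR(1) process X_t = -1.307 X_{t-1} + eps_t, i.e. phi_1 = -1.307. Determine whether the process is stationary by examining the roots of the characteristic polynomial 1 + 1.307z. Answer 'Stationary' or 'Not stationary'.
\text{Not stationary}

The AR(p) characteristic polynomial is P(z) = 1 + 1.307z.
Stationarity requires all roots to lie outside the unit circle, i.e. |z| > 1 for every root.
This is linear in z: 1 + (1.307) z = 0  =>  z = -1/(1.307) = -0.765111,  |z| = 0.765111.
Moduli of all roots: 0.7651.
All moduli strictly greater than 1? No.
Verdict: Not stationary.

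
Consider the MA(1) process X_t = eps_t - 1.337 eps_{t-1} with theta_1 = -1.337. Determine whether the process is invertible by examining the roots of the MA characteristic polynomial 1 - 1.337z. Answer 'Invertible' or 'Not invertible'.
\text{Not invertible}

The MA(q) characteristic polynomial is P(z) = 1 - 1.337z.
Invertibility requires all roots to lie outside the unit circle, i.e. |z| > 1 for every root.
This is linear in z: 1 + (-1.337) z = 0  =>  z = -1/(-1.337) = 0.747943,  |z| = 0.747943.
Moduli of all roots: 0.7479.
All moduli strictly greater than 1? No.
Verdict: Not invertible.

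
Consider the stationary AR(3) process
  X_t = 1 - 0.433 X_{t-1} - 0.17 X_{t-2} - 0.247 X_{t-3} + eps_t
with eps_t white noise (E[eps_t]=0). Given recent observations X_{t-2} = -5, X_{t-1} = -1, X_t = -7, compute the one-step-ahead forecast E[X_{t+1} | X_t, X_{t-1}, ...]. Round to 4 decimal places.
E[X_{t+1} \mid \mathcal F_t] = 5.4360

For an AR(p) model X_t = c + sum_i phi_i X_{t-i} + eps_t, the
one-step-ahead conditional mean is
  E[X_{t+1} | X_t, ...] = c + sum_i phi_i X_{t+1-i}.
Substitute known values:
  E[X_{t+1} | ...] = 1 + (-0.433) * (-7) + (-0.17) * (-1) + (-0.247) * (-5)
                   = 5.4360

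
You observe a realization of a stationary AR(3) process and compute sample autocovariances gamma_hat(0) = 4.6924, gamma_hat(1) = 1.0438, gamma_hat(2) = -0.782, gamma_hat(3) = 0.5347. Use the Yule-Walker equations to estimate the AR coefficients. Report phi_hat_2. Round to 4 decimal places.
\hat\phi_{2} = -0.2910

The Yule-Walker equations for an AR(p) process read, in matrix form,
  Gamma_p phi = r_p,   with   (Gamma_p)_{ij} = gamma(|i - j|),
                       (r_p)_i = gamma(i),   i,j = 1..p.
Substitute the sample gammas (Toeplitz matrix and right-hand side of size 3):
  Gamma_p = [[4.6924, 1.0438, -0.782], [1.0438, 4.6924, 1.0438], [-0.782, 1.0438, 4.6924]]
  r_p     = [1.0438, -0.782, 0.5347]
Written out (R1..R3):
  (R1) 4.6924 phi_1 + 1.0438 phi_2 - 0.782 phi_3 = 1.0438
  (R2) 1.0438 phi_1 + 4.6924 phi_2 + 1.0438 phi_3 = -0.782
  (R3) -0.782 phi_1 + 1.0438 phi_2 + 4.6924 phi_3 = 0.5347
Gaussian elimination:
  R2 <- R2 - (1.0438/4.6924) R1 = R2 - (0.222445) R1:  4.460212 phi_2 + 1.217752 phi_3 = -1.014188
  R3 <- R3 - (-0.782/4.6924) R1 = R3 - (-0.166652) R1:  1.217752 phi_2 + 4.562078 phi_3 = 0.708652
  R3 <- R3 - (1.217752/4.460212) R2 = R3 - (0.273026) R2:  4.2296 phi_3 = 0.985551
Back-substitution:
  phi_hat_3 = 0.985551 / 4.2296 = 0.233013
  phi_hat_2 = (-1.014188 - (1.217752)(0.233013)) / 4.460212 = -0.291004
  phi_hat_1 = (1.0438 - (1.0438)(-0.291004) - (-0.782)(0.233013)) / 4.6924 = 0.326009
So phi_hat = [0.3260, -0.2910, 0.2330].
Therefore phi_hat_2 = -0.2910.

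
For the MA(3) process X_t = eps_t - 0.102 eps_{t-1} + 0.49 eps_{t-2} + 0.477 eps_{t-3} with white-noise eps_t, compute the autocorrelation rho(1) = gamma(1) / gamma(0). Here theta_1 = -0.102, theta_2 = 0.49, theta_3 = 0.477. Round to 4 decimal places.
\rho(1) = 0.0553

For an MA(q) process with theta_0 = 1, the autocovariance is
  gamma(k) = sigma^2 * sum_{i=0..q-k} theta_i * theta_{i+k},
and rho(k) = gamma(k) / gamma(0). Sigma^2 cancels.
  numerator   = (1)*(-0.102) + (-0.102)*(0.49) + (0.49)*(0.477) = 0.08175.
  denominator = (1)^2 + (-0.102)^2 + (0.49)^2 + (0.477)^2 = 1.478033.
  rho(1) = 0.08175 / 1.478033 = 0.0553.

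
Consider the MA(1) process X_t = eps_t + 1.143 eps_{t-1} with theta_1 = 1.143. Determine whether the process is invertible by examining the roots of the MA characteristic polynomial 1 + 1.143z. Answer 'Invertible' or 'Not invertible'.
\text{Not invertible}

The MA(q) characteristic polynomial is P(z) = 1 + 1.143z.
Invertibility requires all roots to lie outside the unit circle, i.e. |z| > 1 for every root.
This is linear in z: 1 + (1.143) z = 0  =>  z = -1/(1.143) = -0.874891,  |z| = 0.874891.
Moduli of all roots: 0.8749.
All moduli strictly greater than 1? No.
Verdict: Not invertible.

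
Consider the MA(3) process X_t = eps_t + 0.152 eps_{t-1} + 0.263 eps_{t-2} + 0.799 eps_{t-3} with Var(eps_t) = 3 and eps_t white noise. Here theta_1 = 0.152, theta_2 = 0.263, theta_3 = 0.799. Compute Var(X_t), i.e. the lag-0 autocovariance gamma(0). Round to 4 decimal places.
\gamma(0) = 5.1920

For an MA(q) process X_t = eps_t + sum_i theta_i eps_{t-i} with
Var(eps_t) = sigma^2, the variance is
  gamma(0) = sigma^2 * (1 + sum_i theta_i^2).
  sum_i theta_i^2 = (0.152)^2 + (0.263)^2 + (0.799)^2 = 0.023104 + 0.069169 + 0.638401 = 0.730674.
  gamma(0) = 3 * (1 + 0.730674) = 3 * 1.730674 = 5.192022, which rounds to 5.1920.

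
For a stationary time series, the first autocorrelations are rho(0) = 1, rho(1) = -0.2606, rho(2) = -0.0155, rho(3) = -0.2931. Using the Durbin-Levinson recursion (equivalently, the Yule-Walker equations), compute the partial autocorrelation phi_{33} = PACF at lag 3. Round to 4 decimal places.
\phi_{33} = -0.3470

The PACF at lag k is phi_{kk}, the last component of the solution
to the Yule-Walker system G_k phi = r_k where
  (G_k)_{ij} = rho(|i - j|), (r_k)_i = rho(i), i,j = 1..k.
Equivalently, Durbin-Levinson gives phi_{kk} iteratively:
  phi_{11} = rho(1)
  phi_{kk} = [rho(k) - sum_{j=1..k-1} phi_{k-1,j} rho(k-j)]
            / [1 - sum_{j=1..k-1} phi_{k-1,j} rho(j)],
  phi_{k,j} = phi_{k-1,j} - phi_{kk} phi_{k-1,k-j},  j = 1..k-1.
Step k = 1:
  phi_11 = rho(1) = -0.2606.
Step k = 2:
  phi_22 = [rho(2) - phi_11 rho(1)] / [1 - phi_11 rho(1)] = [-0.0155 - (-0.2606)(-0.2606)] / [1 - (-0.2606)(-0.2606)]
         = -0.08341236 / 0.93208764 = -0.08949.
  Update: phi_21 = phi_11 - phi_22 phi_11 = -0.2606 - (-0.08949)(-0.2606) = -0.283921.
Step k = 3:
  phi_33 = [rho(3) - phi_21 rho(2) - phi_22 rho(1)] / [1 - phi_21 rho(1) - phi_22 rho(2)]
    numerator   = -0.2931 - (-0.283921)(-0.0155) - (-0.08949)(-0.2606) = -0.32082182
    denominator = 1 - (-0.283921)(-0.2606) - (-0.08949)(-0.0155) = 0.92462308
  phi_33 = -0.32082182 / 0.92462308 = -0.347.
Therefore phi_{33} = -0.3470.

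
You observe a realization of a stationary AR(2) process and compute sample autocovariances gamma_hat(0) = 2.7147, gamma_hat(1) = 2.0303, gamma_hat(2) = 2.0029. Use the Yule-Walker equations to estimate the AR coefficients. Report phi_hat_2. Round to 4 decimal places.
\hat\phi_{2} = 0.4050

The Yule-Walker equations for an AR(p) process read, in matrix form,
  Gamma_p phi = r_p,   with   (Gamma_p)_{ij} = gamma(|i - j|),
                       (r_p)_i = gamma(i),   i,j = 1..p.
Substitute the sample gammas (Toeplitz matrix and right-hand side of size 2):
  Gamma_p = [[2.7147, 2.0303], [2.0303, 2.7147]]
  r_p     = [2.0303, 2.0029]
Written out:
  2.7147 phi_1 + 2.0303 phi_2 = 2.0303
  2.0303 phi_1 + 2.7147 phi_2 = 2.0029
Solve by Cramer's rule:
  det = gamma(0)^2 - gamma(1)^2 = (2.7147)^2 - (2.0303)^2 = 7.36959609 - 4.12211809 = 3.247478
  phi_hat_1 = [gamma(1) gamma(0) - gamma(1) gamma(2)] / det = [(2.0303)(2.7147) - (2.0303)(2.0029)] / 3.247478 = 1.44516754 / 3.247478 = 0.445
  phi_hat_2 = [gamma(0) gamma(2) - gamma(1)^2] / det = [(2.7147)(2.0029) - (2.0303)^2] / 3.247478 = 1.31515454 / 3.247478 = 0.405
So phi_hat = [0.4450, 0.4050].
Therefore phi_hat_2 = 0.4050.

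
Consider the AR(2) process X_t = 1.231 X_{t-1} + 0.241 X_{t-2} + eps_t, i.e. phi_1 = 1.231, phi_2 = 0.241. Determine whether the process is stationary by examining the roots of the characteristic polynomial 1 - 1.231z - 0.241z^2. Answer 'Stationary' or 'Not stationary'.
\text{Not stationary}

The AR(p) characteristic polynomial is P(z) = 1 - 1.231z - 0.241z^2.
Stationarity requires all roots to lie outside the unit circle, i.e. |z| > 1 for every root.
Set 1 + (-1.231) z + (-0.241) z^2 = 0, i.e. a z^2 + b z + c = 0 with a = -0.241, b = -1.231, c = 1.
Discriminant D = b^2 - 4ac = (-1.231)^2 - 4*(-0.241)*1 = 1.515361 - (-0.964) = 2.479361.
D >= 0, so the roots are real: z = (-b +/- sqrt(D)) / (2a) = (1.231 +/- 1.574599) / (-0.482).
  z_1 = (1.231 + 1.574599) / (-0.482) = -5.8207,   |z_1| = 5.8207.
  z_2 = (1.231 - 1.574599) / (-0.482) = 0.7129,   |z_2| = 0.7129.
Moduli of all roots: 5.8207, 0.7129.
All moduli strictly greater than 1? No.
Verdict: Not stationary.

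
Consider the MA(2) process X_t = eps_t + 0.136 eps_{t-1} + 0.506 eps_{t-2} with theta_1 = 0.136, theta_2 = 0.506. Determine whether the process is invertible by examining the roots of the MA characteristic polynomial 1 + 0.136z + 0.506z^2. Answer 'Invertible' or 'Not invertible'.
\text{Invertible}

The MA(q) characteristic polynomial is P(z) = 1 + 0.136z + 0.506z^2.
Invertibility requires all roots to lie outside the unit circle, i.e. |z| > 1 for every root.
Set 1 + (0.136) z + (0.506) z^2 = 0, i.e. a z^2 + b z + c = 0 with a = 0.506, b = 0.136, c = 1.
Discriminant D = b^2 - 4ac = (0.136)^2 - 4*(0.506)*1 = 0.018496 - (2.024) = -2.005504.
D < 0, so the roots are the complex-conjugate pair z = (-b +/- i sqrt(-D)) / (2a) = -0.1344 +/- 1.3994i.
For a conjugate pair |z|^2 = z * conj(z) = (product of roots) = c/a = 1/(0.506) = 1.976285, so |z| = sqrt(1.976285) = 1.4058 for both roots.
Moduli of all roots: 1.4058, 1.4058.
All moduli strictly greater than 1? Yes.
Verdict: Invertible.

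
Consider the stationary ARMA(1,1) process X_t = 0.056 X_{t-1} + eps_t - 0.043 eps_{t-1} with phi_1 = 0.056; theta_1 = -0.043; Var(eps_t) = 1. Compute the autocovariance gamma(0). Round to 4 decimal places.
\gamma(0) = 1.0002

Multiply the model equation by X_{t-k} and take expectations. With theta_0 = psi_0 = 1 and psi_j the MA(infinity) weights, this gives
  gamma(k) - sum_i phi_i gamma(k-i) = c_k,
  c_k = sigma^2 * sum_{j=k..q} theta_j psi_{j-k}   (c_k = 0 for k > q),
using gamma(-m) = gamma(m).
psi-weights needed (psi_j = theta_j + sum_i phi_i psi_{j-i}):
  psi_1 = theta_1 + phi_1 = -0.043 + (0.056) = 0.013
Right-hand sides:
  c_0 = sigma^2 (1 + theta_1 psi_1) = 1 * (1 + (-0.043)(0.013)) = 1 * 0.999441 = 0.999441
  c_1 = sigma^2 theta_1 = 1 * (-0.043) = -0.043
  c_2 = 0
Equations for k = 0 and k = 1 (AR order 1):
  gamma(0) = phi_1 gamma(1) + c_0
  gamma(1) = phi_1 gamma(0) + c_1
Substituting the second into the first: gamma(0) (1 - phi_1^2) = c_0 + phi_1 c_1, so
  gamma(0) = (c_0 + phi_1 c_1) / (1 - phi_1^2) = (0.999441 + (0.056)(-0.043)) / (1 - (0.056)^2) = 0.997033 / 0.996864 = 1.00017.
Therefore gamma(0) = 1.0002 (to 4 decimal places).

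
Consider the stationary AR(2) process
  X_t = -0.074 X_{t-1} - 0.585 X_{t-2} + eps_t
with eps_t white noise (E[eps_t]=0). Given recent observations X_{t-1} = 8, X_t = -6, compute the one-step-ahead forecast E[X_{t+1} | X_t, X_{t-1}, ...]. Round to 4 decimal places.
E[X_{t+1} \mid \mathcal F_t] = -4.2360

For an AR(p) model X_t = c + sum_i phi_i X_{t-i} + eps_t, the
one-step-ahead conditional mean is
  E[X_{t+1} | X_t, ...] = c + sum_i phi_i X_{t+1-i}.
Substitute known values:
  E[X_{t+1} | ...] = (-0.074) * (-6) + (-0.585) * (8)
                   = -4.2360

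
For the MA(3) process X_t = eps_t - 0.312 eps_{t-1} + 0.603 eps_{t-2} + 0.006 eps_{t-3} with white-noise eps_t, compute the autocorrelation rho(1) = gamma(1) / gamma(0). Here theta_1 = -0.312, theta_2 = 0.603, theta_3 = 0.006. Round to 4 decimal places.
\rho(1) = -0.3399

For an MA(q) process with theta_0 = 1, the autocovariance is
  gamma(k) = sigma^2 * sum_{i=0..q-k} theta_i * theta_{i+k},
and rho(k) = gamma(k) / gamma(0). Sigma^2 cancels.
  numerator   = (1)*(-0.312) + (-0.312)*(0.603) + (0.603)*(0.006) = -0.496518.
  denominator = (1)^2 + (-0.312)^2 + (0.603)^2 + (0.006)^2 = 1.460989.
  rho(1) = -0.496518 / 1.460989 = -0.3399.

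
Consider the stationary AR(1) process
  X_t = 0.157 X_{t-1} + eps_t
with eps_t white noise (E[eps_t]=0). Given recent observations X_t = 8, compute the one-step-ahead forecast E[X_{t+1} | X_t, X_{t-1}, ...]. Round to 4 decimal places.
E[X_{t+1} \mid \mathcal F_t] = 1.2560

For an AR(p) model X_t = c + sum_i phi_i X_{t-i} + eps_t, the
one-step-ahead conditional mean is
  E[X_{t+1} | X_t, ...] = c + sum_i phi_i X_{t+1-i}.
Substitute known values:
  E[X_{t+1} | ...] = (0.157) * (8)
                   = 1.2560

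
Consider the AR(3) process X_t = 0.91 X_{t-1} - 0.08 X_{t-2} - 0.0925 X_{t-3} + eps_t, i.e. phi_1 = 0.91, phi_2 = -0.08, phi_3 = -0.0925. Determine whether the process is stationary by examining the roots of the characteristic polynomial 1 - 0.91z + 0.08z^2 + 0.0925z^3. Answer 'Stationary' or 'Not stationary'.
\text{Stationary}

The AR(p) characteristic polynomial is P(z) = 1 - 0.91z + 0.08z^2 + 0.0925z^3.
Stationarity requires all roots to lie outside the unit circle, i.e. |z| > 1 for every root.
Degree 3: look for a simple real root z0 first, then factor out (1 - z/z0) and solve the remaining quadratic.
Testing z0 = -4: P(-4) = 1 + (-0.91)(-4) + (0.08)(-4)^2 + (0.0925)(-4)^3
  = 1 + (3.64) + (1.28) + (-5.92) = 0.  So z_0 = -4 is a root, |z_0| = 4.
Divide out the factor (1 + 0.25 z) = (1 - z/z0) (since 1/z0 = -0.25):
  P(z) = (1 + 0.25 z)(1 + (-1.16) z + (0.37) z^2)
  [check: z-coef -1.16 - (-0.25) = -0.91; z^2-coef 0.37 - (-0.25)(-1.16) = 0.08; z^3-coef -(-0.25)(0.37) = 0.0925.]
Remaining roots from the quadratic factor 1 + (-1.16) z + (0.37) z^2:
  Set 1 + (-1.16) z + (0.37) z^2 = 0, i.e. a z^2 + b z + c = 0 with a = 0.37, b = -1.16, c = 1.
  Discriminant D = b^2 - 4ac = (-1.16)^2 - 4*(0.37)*1 = 1.3456 - (1.48) = -0.1344.
  D < 0, so the roots are the complex-conjugate pair z = (-b +/- i sqrt(-D)) / (2a) = 1.5676 +/- 0.4954i.
  For a conjugate pair |z|^2 = z * conj(z) = (product of roots) = c/a = 1/(0.37) = 2.702703, so |z| = sqrt(2.702703) = 1.644 for both roots.
Moduli of all roots: 4.0000, 1.6440, 1.6440.
All moduli strictly greater than 1? Yes.
Verdict: Stationary.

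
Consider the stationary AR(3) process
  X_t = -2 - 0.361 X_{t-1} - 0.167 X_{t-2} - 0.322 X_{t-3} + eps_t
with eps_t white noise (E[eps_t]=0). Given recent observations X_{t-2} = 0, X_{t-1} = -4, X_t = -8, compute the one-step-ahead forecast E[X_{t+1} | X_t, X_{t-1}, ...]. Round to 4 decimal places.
E[X_{t+1} \mid \mathcal F_t] = 1.5560

For an AR(p) model X_t = c + sum_i phi_i X_{t-i} + eps_t, the
one-step-ahead conditional mean is
  E[X_{t+1} | X_t, ...] = c + sum_i phi_i X_{t+1-i}.
Substitute known values:
  E[X_{t+1} | ...] = -2 + (-0.361) * (-8) + (-0.167) * (-4) + (-0.322) * (0)
                   = 1.5560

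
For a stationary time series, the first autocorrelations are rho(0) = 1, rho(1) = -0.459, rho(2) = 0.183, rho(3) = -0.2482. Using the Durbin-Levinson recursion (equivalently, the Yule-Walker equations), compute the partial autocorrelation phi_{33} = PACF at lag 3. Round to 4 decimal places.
\phi_{33} = -0.2250

The PACF at lag k is phi_{kk}, the last component of the solution
to the Yule-Walker system G_k phi = r_k where
  (G_k)_{ij} = rho(|i - j|), (r_k)_i = rho(i), i,j = 1..k.
Equivalently, Durbin-Levinson gives phi_{kk} iteratively:
  phi_{11} = rho(1)
  phi_{kk} = [rho(k) - sum_{j=1..k-1} phi_{k-1,j} rho(k-j)]
            / [1 - sum_{j=1..k-1} phi_{k-1,j} rho(j)],
  phi_{k,j} = phi_{k-1,j} - phi_{kk} phi_{k-1,k-j},  j = 1..k-1.
Step k = 1:
  phi_11 = rho(1) = -0.459.
Step k = 2:
  phi_22 = [rho(2) - phi_11 rho(1)] / [1 - phi_11 rho(1)] = [0.183 - (-0.459)(-0.459)] / [1 - (-0.459)(-0.459)]
         = -0.027681 / 0.789319 = -0.035069.
  Update: phi_21 = phi_11 - phi_22 phi_11 = -0.459 - (-0.035069)(-0.459) = -0.475097.
Step k = 3:
  phi_33 = [rho(3) - phi_21 rho(2) - phi_22 rho(1)] / [1 - phi_21 rho(1) - phi_22 rho(2)]
    numerator   = -0.2482 - (-0.475097)(0.183) - (-0.035069)(-0.459) = -0.17735416
    denominator = 1 - (-0.475097)(-0.459) - (-0.035069)(0.183) = 0.78834824
  phi_33 = -0.17735416 / 0.78834824 = -0.225.
Therefore phi_{33} = -0.2250.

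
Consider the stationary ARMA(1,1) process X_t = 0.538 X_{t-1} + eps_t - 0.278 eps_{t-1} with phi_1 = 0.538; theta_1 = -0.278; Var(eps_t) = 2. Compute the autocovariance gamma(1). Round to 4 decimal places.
\gamma(1) = 0.6224

Multiply the model equation by X_{t-k} and take expectations. With theta_0 = psi_0 = 1 and psi_j the MA(infinity) weights, this gives
  gamma(k) - sum_i phi_i gamma(k-i) = c_k,
  c_k = sigma^2 * sum_{j=k..q} theta_j psi_{j-k}   (c_k = 0 for k > q),
using gamma(-m) = gamma(m).
psi-weights needed (psi_j = theta_j + sum_i phi_i psi_{j-i}):
  psi_1 = theta_1 + phi_1 = -0.278 + (0.538) = 0.26
Right-hand sides:
  c_0 = sigma^2 (1 + theta_1 psi_1) = 2 * (1 + (-0.278)(0.26)) = 2 * 0.92772 = 1.85544
  c_1 = sigma^2 theta_1 = 2 * (-0.278) = -0.556
  c_2 = 0
Equations for k = 0 and k = 1 (AR order 1):
  gamma(0) = phi_1 gamma(1) + c_0
  gamma(1) = phi_1 gamma(0) + c_1
Substituting the second into the first: gamma(0) (1 - phi_1^2) = c_0 + phi_1 c_1, so
  gamma(0) = (c_0 + phi_1 c_1) / (1 - phi_1^2) = (1.85544 + (0.538)(-0.556)) / (1 - (0.538)^2) = 1.556312 / 0.710556 = 2.190274.
  gamma(1) = phi_1 gamma(0) + c_1 = (0.538)(2.190274) + (-0.556) = 0.622367.
Therefore gamma(1) = 0.6224 (to 4 decimal places).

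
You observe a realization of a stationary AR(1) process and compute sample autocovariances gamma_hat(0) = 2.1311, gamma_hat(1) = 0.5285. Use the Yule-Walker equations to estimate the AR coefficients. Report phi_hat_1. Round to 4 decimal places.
\hat\phi_{1} = 0.2480

The Yule-Walker equations for an AR(p) process read, in matrix form,
  Gamma_p phi = r_p,   with   (Gamma_p)_{ij} = gamma(|i - j|),
                       (r_p)_i = gamma(i),   i,j = 1..p.
Substitute the sample gammas (Toeplitz matrix and right-hand side of size 1):
  Gamma_p = [[2.1311]]
  r_p     = [0.5285]
With p = 1 this is the single equation gamma(0) phi_1 = gamma(1):
  phi_hat_1 = gamma(1) / gamma(0) = 0.5285 / 2.1311 = 0.2480.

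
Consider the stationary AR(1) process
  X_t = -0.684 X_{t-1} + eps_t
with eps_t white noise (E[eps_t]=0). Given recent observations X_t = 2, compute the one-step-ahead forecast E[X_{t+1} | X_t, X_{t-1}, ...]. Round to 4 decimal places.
E[X_{t+1} \mid \mathcal F_t] = -1.3680

For an AR(p) model X_t = c + sum_i phi_i X_{t-i} + eps_t, the
one-step-ahead conditional mean is
  E[X_{t+1} | X_t, ...] = c + sum_i phi_i X_{t+1-i}.
Substitute known values:
  E[X_{t+1} | ...] = (-0.684) * (2)
                   = -1.3680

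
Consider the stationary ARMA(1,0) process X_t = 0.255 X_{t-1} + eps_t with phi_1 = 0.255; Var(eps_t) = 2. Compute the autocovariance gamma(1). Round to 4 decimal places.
\gamma(1) = 0.5455

Multiply the model equation by X_{t-k} and take expectations. With theta_0 = psi_0 = 1 and psi_j the MA(infinity) weights, this gives
  gamma(k) - sum_i phi_i gamma(k-i) = c_k,
  c_k = sigma^2 * sum_{j=k..q} theta_j psi_{j-k}   (c_k = 0 for k > q),
using gamma(-m) = gamma(m).
Pure AR (q = 0): c_0 = sigma^2 = 2, c_k = 0 for k >= 1.
Equations for k = 0 and k = 1 (AR order 1):
  gamma(0) = phi_1 gamma(1) + c_0
  gamma(1) = phi_1 gamma(0) + c_1
Substituting the second into the first: gamma(0) (1 - phi_1^2) = c_0 + phi_1 c_1, so
  gamma(0) = c_0 / (1 - phi_1^2) = 2 / (1 - (0.255)^2) = 2 / 0.934975 = 2.139095.
  gamma(1) = phi_1 gamma(0) = (0.255)(2.139095) = 0.545469.
Therefore gamma(1) = 0.5455 (to 4 decimal places).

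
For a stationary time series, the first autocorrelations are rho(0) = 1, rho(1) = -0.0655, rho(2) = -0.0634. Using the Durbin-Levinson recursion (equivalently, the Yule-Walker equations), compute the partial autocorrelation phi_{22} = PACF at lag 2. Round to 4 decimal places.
\phi_{22} = -0.0680

The PACF at lag k is phi_{kk}, the last component of the solution
to the Yule-Walker system G_k phi = r_k where
  (G_k)_{ij} = rho(|i - j|), (r_k)_i = rho(i), i,j = 1..k.
Equivalently, Durbin-Levinson gives phi_{kk} iteratively:
  phi_{11} = rho(1)
  phi_{kk} = [rho(k) - sum_{j=1..k-1} phi_{k-1,j} rho(k-j)]
            / [1 - sum_{j=1..k-1} phi_{k-1,j} rho(j)],
  phi_{k,j} = phi_{k-1,j} - phi_{kk} phi_{k-1,k-j},  j = 1..k-1.
Step k = 1:
  phi_11 = rho(1) = -0.0655.
Step k = 2:
  phi_22 = [rho(2) - phi_11 rho(1)] / [1 - phi_11 rho(1)] = [-0.0634 - (-0.0655)(-0.0655)] / [1 - (-0.0655)(-0.0655)]
         = -0.06769025 / 0.99570975 = -0.068.
Therefore phi_{22} = -0.0680.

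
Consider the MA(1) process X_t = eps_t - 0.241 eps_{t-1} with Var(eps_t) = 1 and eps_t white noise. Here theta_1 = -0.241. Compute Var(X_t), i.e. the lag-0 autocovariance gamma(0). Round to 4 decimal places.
\gamma(0) = 1.0581

For an MA(q) process X_t = eps_t + sum_i theta_i eps_{t-i} with
Var(eps_t) = sigma^2, the variance is
  gamma(0) = sigma^2 * (1 + sum_i theta_i^2).
  sum_i theta_i^2 = (-0.241)^2 = 0.058081.
  gamma(0) = 1 * (1 + 0.058081) = 1 * 1.058081 = 1.058081, which rounds to 1.0581.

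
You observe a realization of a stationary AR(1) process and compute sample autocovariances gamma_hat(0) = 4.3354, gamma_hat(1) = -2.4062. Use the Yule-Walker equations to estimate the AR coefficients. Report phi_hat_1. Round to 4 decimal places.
\hat\phi_{1} = -0.5550

The Yule-Walker equations for an AR(p) process read, in matrix form,
  Gamma_p phi = r_p,   with   (Gamma_p)_{ij} = gamma(|i - j|),
                       (r_p)_i = gamma(i),   i,j = 1..p.
Substitute the sample gammas (Toeplitz matrix and right-hand side of size 1):
  Gamma_p = [[4.3354]]
  r_p     = [-2.4062]
With p = 1 this is the single equation gamma(0) phi_1 = gamma(1):
  phi_hat_1 = gamma(1) / gamma(0) = -2.4062 / 4.3354 = -0.5550.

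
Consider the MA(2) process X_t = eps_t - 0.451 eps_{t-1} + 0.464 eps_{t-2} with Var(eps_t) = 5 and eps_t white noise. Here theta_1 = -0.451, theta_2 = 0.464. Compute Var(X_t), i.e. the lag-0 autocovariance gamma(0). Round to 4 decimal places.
\gamma(0) = 7.0935

For an MA(q) process X_t = eps_t + sum_i theta_i eps_{t-i} with
Var(eps_t) = sigma^2, the variance is
  gamma(0) = sigma^2 * (1 + sum_i theta_i^2).
  sum_i theta_i^2 = (-0.451)^2 + (0.464)^2 = 0.203401 + 0.215296 = 0.418697.
  gamma(0) = 5 * (1 + 0.418697) = 5 * 1.418697 = 7.093485, which rounds to 7.0935.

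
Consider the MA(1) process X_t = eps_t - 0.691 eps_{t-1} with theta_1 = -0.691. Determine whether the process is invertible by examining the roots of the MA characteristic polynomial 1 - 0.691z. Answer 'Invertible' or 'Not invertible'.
\text{Invertible}

The MA(q) characteristic polynomial is P(z) = 1 - 0.691z.
Invertibility requires all roots to lie outside the unit circle, i.e. |z| > 1 for every root.
This is linear in z: 1 + (-0.691) z = 0  =>  z = -1/(-0.691) = 1.447178,  |z| = 1.447178.
Moduli of all roots: 1.4472.
All moduli strictly greater than 1? Yes.
Verdict: Invertible.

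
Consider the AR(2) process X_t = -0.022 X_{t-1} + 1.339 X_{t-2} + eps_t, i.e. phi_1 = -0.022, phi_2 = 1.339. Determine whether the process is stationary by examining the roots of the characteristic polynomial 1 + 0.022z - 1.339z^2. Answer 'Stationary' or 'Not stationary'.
\text{Not stationary}

The AR(p) characteristic polynomial is P(z) = 1 + 0.022z - 1.339z^2.
Stationarity requires all roots to lie outside the unit circle, i.e. |z| > 1 for every root.
Set 1 + (0.022) z + (-1.339) z^2 = 0, i.e. a z^2 + b z + c = 0 with a = -1.339, b = 0.022, c = 1.
Discriminant D = b^2 - 4ac = (0.022)^2 - 4*(-1.339)*1 = 0.000484 - (-5.356) = 5.356484.
D >= 0, so the roots are real: z = (-b +/- sqrt(D)) / (2a) = (-0.022 +/- 2.314408) / (-2.678).
  z_1 = (-0.022 + 2.314408) / (-2.678) = -0.856,   |z_1| = 0.856.
  z_2 = (-0.022 - 2.314408) / (-2.678) = 0.8724,   |z_2| = 0.8724.
Moduli of all roots: 0.8560, 0.8724.
All moduli strictly greater than 1? No.
Verdict: Not stationary.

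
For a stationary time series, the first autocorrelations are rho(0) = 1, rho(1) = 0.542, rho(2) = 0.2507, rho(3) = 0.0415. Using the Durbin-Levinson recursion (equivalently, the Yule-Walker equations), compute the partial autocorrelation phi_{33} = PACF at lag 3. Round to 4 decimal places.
\phi_{33} = -0.0989

The PACF at lag k is phi_{kk}, the last component of the solution
to the Yule-Walker system G_k phi = r_k where
  (G_k)_{ij} = rho(|i - j|), (r_k)_i = rho(i), i,j = 1..k.
Equivalently, Durbin-Levinson gives phi_{kk} iteratively:
  phi_{11} = rho(1)
  phi_{kk} = [rho(k) - sum_{j=1..k-1} phi_{k-1,j} rho(k-j)]
            / [1 - sum_{j=1..k-1} phi_{k-1,j} rho(j)],
  phi_{k,j} = phi_{k-1,j} - phi_{kk} phi_{k-1,k-j},  j = 1..k-1.
Step k = 1:
  phi_11 = rho(1) = 0.542.
Step k = 2:
  phi_22 = [rho(2) - phi_11 rho(1)] / [1 - phi_11 rho(1)] = [0.2507 - (0.542)(0.542)] / [1 - (0.542)(0.542)]
         = -0.043064 / 0.706236 = -0.060977.
  Update: phi_21 = phi_11 - phi_22 phi_11 = 0.542 - (-0.060977)(0.542) = 0.575049.
Step k = 3:
  phi_33 = [rho(3) - phi_21 rho(2) - phi_22 rho(1)] / [1 - phi_21 rho(1) - phi_22 rho(2)]
    numerator   = 0.0415 - (0.575049)(0.2507) - (-0.060977)(0.542) = -0.06961547
    denominator = 1 - (0.575049)(0.542) - (-0.060977)(0.2507) = 0.7036101
  phi_33 = -0.06961547 / 0.7036101 = -0.0989.
Therefore phi_{33} = -0.0989.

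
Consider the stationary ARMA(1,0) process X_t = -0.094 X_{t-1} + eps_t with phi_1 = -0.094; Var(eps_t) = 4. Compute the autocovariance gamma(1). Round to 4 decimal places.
\gamma(1) = -0.3794

Multiply the model equation by X_{t-k} and take expectations. With theta_0 = psi_0 = 1 and psi_j the MA(infinity) weights, this gives
  gamma(k) - sum_i phi_i gamma(k-i) = c_k,
  c_k = sigma^2 * sum_{j=k..q} theta_j psi_{j-k}   (c_k = 0 for k > q),
using gamma(-m) = gamma(m).
Pure AR (q = 0): c_0 = sigma^2 = 4, c_k = 0 for k >= 1.
Equations for k = 0 and k = 1 (AR order 1):
  gamma(0) = phi_1 gamma(1) + c_0
  gamma(1) = phi_1 gamma(0) + c_1
Substituting the second into the first: gamma(0) (1 - phi_1^2) = c_0 + phi_1 c_1, so
  gamma(0) = c_0 / (1 - phi_1^2) = 4 / (1 - (-0.094)^2) = 4 / 0.991164 = 4.035659.
  gamma(1) = phi_1 gamma(0) = (-0.094)(4.035659) = -0.379352.
Therefore gamma(1) = -0.3794 (to 4 decimal places).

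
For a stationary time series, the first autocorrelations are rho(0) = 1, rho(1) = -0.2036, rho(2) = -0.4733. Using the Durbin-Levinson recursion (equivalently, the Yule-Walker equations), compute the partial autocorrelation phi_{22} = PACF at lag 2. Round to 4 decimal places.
\phi_{22} = -0.5370

The PACF at lag k is phi_{kk}, the last component of the solution
to the Yule-Walker system G_k phi = r_k where
  (G_k)_{ij} = rho(|i - j|), (r_k)_i = rho(i), i,j = 1..k.
Equivalently, Durbin-Levinson gives phi_{kk} iteratively:
  phi_{11} = rho(1)
  phi_{kk} = [rho(k) - sum_{j=1..k-1} phi_{k-1,j} rho(k-j)]
            / [1 - sum_{j=1..k-1} phi_{k-1,j} rho(j)],
  phi_{k,j} = phi_{k-1,j} - phi_{kk} phi_{k-1,k-j},  j = 1..k-1.
Step k = 1:
  phi_11 = rho(1) = -0.2036.
Step k = 2:
  phi_22 = [rho(2) - phi_11 rho(1)] / [1 - phi_11 rho(1)] = [-0.4733 - (-0.2036)(-0.2036)] / [1 - (-0.2036)(-0.2036)]
         = -0.51475296 / 0.95854704 = -0.537.
Therefore phi_{22} = -0.5370.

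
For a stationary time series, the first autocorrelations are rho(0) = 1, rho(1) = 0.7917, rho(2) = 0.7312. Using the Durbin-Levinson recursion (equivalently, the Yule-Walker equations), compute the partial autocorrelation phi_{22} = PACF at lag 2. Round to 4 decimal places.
\phi_{22} = 0.2798

The PACF at lag k is phi_{kk}, the last component of the solution
to the Yule-Walker system G_k phi = r_k where
  (G_k)_{ij} = rho(|i - j|), (r_k)_i = rho(i), i,j = 1..k.
Equivalently, Durbin-Levinson gives phi_{kk} iteratively:
  phi_{11} = rho(1)
  phi_{kk} = [rho(k) - sum_{j=1..k-1} phi_{k-1,j} rho(k-j)]
            / [1 - sum_{j=1..k-1} phi_{k-1,j} rho(j)],
  phi_{k,j} = phi_{k-1,j} - phi_{kk} phi_{k-1,k-j},  j = 1..k-1.
Step k = 1:
  phi_11 = rho(1) = 0.7917.
Step k = 2:
  phi_22 = [rho(2) - phi_11 rho(1)] / [1 - phi_11 rho(1)] = [0.7312 - (0.7917)(0.7917)] / [1 - (0.7917)(0.7917)]
         = 0.10441111 / 0.37321111 = 0.2798.
Therefore phi_{22} = 0.2798.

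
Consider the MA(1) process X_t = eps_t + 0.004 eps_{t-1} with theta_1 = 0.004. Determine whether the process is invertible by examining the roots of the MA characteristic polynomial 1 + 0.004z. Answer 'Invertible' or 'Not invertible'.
\text{Invertible}

The MA(q) characteristic polynomial is P(z) = 1 + 0.004z.
Invertibility requires all roots to lie outside the unit circle, i.e. |z| > 1 for every root.
This is linear in z: 1 + (0.004) z = 0  =>  z = -1/(0.004) = -250,  |z| = 250.
Moduli of all roots: 250.0000.
All moduli strictly greater than 1? Yes.
Verdict: Invertible.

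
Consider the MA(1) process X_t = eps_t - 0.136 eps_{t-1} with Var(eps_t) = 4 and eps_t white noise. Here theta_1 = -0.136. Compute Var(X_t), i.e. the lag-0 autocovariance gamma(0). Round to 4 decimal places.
\gamma(0) = 4.0740

For an MA(q) process X_t = eps_t + sum_i theta_i eps_{t-i} with
Var(eps_t) = sigma^2, the variance is
  gamma(0) = sigma^2 * (1 + sum_i theta_i^2).
  sum_i theta_i^2 = (-0.136)^2 = 0.018496.
  gamma(0) = 4 * (1 + 0.018496) = 4 * 1.018496 = 4.073984, which rounds to 4.0740.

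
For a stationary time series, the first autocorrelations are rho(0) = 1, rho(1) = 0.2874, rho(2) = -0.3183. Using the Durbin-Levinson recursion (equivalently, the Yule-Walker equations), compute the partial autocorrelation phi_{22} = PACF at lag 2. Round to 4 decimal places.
\phi_{22} = -0.4370

The PACF at lag k is phi_{kk}, the last component of the solution
to the Yule-Walker system G_k phi = r_k where
  (G_k)_{ij} = rho(|i - j|), (r_k)_i = rho(i), i,j = 1..k.
Equivalently, Durbin-Levinson gives phi_{kk} iteratively:
  phi_{11} = rho(1)
  phi_{kk} = [rho(k) - sum_{j=1..k-1} phi_{k-1,j} rho(k-j)]
            / [1 - sum_{j=1..k-1} phi_{k-1,j} rho(j)],
  phi_{k,j} = phi_{k-1,j} - phi_{kk} phi_{k-1,k-j},  j = 1..k-1.
Step k = 1:
  phi_11 = rho(1) = 0.2874.
Step k = 2:
  phi_22 = [rho(2) - phi_11 rho(1)] / [1 - phi_11 rho(1)] = [-0.3183 - (0.2874)(0.2874)] / [1 - (0.2874)(0.2874)]
         = -0.40089876 / 0.91740124 = -0.437.
Therefore phi_{22} = -0.4370.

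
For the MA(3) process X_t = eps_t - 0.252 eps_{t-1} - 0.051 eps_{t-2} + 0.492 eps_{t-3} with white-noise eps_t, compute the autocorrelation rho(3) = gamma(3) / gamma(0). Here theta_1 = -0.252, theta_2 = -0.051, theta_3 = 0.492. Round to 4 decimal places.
\rho(3) = 0.3761

For an MA(q) process with theta_0 = 1, the autocovariance is
  gamma(k) = sigma^2 * sum_{i=0..q-k} theta_i * theta_{i+k},
and rho(k) = gamma(k) / gamma(0). Sigma^2 cancels.
  numerator   = (1)*(0.492) = 0.492.
  denominator = (1)^2 + (-0.252)^2 + (-0.051)^2 + (0.492)^2 = 1.308169.
  rho(3) = 0.492 / 1.308169 = 0.3761.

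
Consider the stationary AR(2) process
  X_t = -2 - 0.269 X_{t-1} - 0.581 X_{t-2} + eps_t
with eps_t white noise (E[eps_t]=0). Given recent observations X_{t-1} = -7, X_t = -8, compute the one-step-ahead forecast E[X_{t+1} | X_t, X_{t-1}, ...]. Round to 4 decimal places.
E[X_{t+1} \mid \mathcal F_t] = 4.2190

For an AR(p) model X_t = c + sum_i phi_i X_{t-i} + eps_t, the
one-step-ahead conditional mean is
  E[X_{t+1} | X_t, ...] = c + sum_i phi_i X_{t+1-i}.
Substitute known values:
  E[X_{t+1} | ...] = -2 + (-0.269) * (-8) + (-0.581) * (-7)
                   = 4.2190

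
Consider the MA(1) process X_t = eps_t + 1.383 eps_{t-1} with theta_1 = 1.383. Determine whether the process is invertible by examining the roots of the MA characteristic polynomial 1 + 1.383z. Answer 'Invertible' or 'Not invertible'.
\text{Not invertible}

The MA(q) characteristic polynomial is P(z) = 1 + 1.383z.
Invertibility requires all roots to lie outside the unit circle, i.e. |z| > 1 for every root.
This is linear in z: 1 + (1.383) z = 0  =>  z = -1/(1.383) = -0.723066,  |z| = 0.723066.
Moduli of all roots: 0.7231.
All moduli strictly greater than 1? No.
Verdict: Not invertible.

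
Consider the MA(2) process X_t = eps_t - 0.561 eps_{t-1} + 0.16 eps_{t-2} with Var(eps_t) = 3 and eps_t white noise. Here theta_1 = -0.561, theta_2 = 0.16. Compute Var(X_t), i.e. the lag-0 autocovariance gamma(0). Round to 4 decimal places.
\gamma(0) = 4.0210

For an MA(q) process X_t = eps_t + sum_i theta_i eps_{t-i} with
Var(eps_t) = sigma^2, the variance is
  gamma(0) = sigma^2 * (1 + sum_i theta_i^2).
  sum_i theta_i^2 = (-0.561)^2 + (0.16)^2 = 0.314721 + 0.0256 = 0.340321.
  gamma(0) = 3 * (1 + 0.340321) = 3 * 1.340321 = 4.020963, which rounds to 4.0210.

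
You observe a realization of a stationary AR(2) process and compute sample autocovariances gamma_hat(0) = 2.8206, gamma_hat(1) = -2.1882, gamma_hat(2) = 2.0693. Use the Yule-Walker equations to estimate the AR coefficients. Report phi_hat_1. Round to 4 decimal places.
\hat\phi_{1} = -0.5190

The Yule-Walker equations for an AR(p) process read, in matrix form,
  Gamma_p phi = r_p,   with   (Gamma_p)_{ij} = gamma(|i - j|),
                       (r_p)_i = gamma(i),   i,j = 1..p.
Substitute the sample gammas (Toeplitz matrix and right-hand side of size 2):
  Gamma_p = [[2.8206, -2.1882], [-2.1882, 2.8206]]
  r_p     = [-2.1882, 2.0693]
Written out:
  2.8206 phi_1 - 2.1882 phi_2 = -2.1882
  -2.1882 phi_1 + 2.8206 phi_2 = 2.0693
Solve by Cramer's rule:
  det = gamma(0)^2 - gamma(1)^2 = (2.8206)^2 - (-2.1882)^2 = 7.95578436 - 4.78821924 = 3.16756512
  phi_hat_1 = [gamma(1) gamma(0) - gamma(1) gamma(2)] / det = [(-2.1882)(2.8206) - (-2.1882)(2.0693)] / 3.16756512 = -1.64399466 / 3.16756512 = -0.519
  phi_hat_2 = [gamma(0) gamma(2) - gamma(1)^2] / det = [(2.8206)(2.0693) - (-2.1882)^2] / 3.16756512 = 1.04844834 / 3.16756512 = 0.331
So phi_hat = [-0.5190, 0.3310].
Therefore phi_hat_1 = -0.5190.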